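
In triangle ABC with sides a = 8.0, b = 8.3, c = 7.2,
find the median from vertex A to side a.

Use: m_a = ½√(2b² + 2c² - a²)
m_a = ½√(2·8.3² + 2·7.2² - 8.0²)
m_a = ½√(137.78 + 103.68 - 64) = ½√177.46 = 6.661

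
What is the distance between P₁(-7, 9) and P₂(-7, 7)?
Using the distance formula: d = sqrt((x₂-x₁)² + (y₂-y₁)²)
dx = (-7) - (-7) = 0
dy = 7 - 9 = -2
d = sqrt(0² + (-2)²) = sqrt(0 + 4) = sqrt(4) = 2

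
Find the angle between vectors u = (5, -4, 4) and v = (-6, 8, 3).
u·v = -50, |u|² = 57, |v|² = 109
cos θ = -50/√6213 ≈ -0.6343
θ ≈ 129.4°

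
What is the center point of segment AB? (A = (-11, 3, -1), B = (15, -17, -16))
Midpoint = ((-11+15)/2, (3-17)/2, (-1-16)/2) = (2, -7, -8.5)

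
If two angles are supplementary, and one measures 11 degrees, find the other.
Supplementary angles sum to 180 degrees.
Other angle = 180 - 11
Other angle = 169 degrees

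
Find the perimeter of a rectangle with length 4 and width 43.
Perimeter = 2 * (length + width)
Perimeter = 2 * (4 + 43)
Perimeter = 2 * 47
Perimeter = 94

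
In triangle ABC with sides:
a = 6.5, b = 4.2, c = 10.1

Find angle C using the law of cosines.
cos(C) = (a² + b² - c²)/(2ab)
cos(C) = (6.5² + 4.2² - 10.1²)/(2·6.5·4.2) = -42.12/54.6 = -0.771429
C = arccos(-0.771429) = 140.5°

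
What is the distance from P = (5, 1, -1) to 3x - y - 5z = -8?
d = |3(5) + (-1)(1) + (-5)(-1) - (-8)| / √(3² + (-1)² + (-5)²) = 27/√35 = 4.564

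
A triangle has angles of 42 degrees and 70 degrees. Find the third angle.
Sum of angles in a triangle = 180 degrees
Third angle = 180 - 42 - 70
Third angle = 68 degrees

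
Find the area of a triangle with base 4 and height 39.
Area = (1/2) * base * height
Area = (1/2) * 4 * 39
Area = 78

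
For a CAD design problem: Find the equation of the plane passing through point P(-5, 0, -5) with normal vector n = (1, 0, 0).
d = n·P = (1)(-5) + (0)(0) + (0)(-5) = -5
Plane: x = -5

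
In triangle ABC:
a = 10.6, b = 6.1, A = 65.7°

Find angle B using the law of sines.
sin(B)/b = sin(A)/a
sin(B) = b·sin(A)/a = 6.1·sin(65.7°)/10.6 = 0.524487
B = arcsin(0.524487) = 31.63°  (b ≤ a, so B ≤ A and the acute solution is unique)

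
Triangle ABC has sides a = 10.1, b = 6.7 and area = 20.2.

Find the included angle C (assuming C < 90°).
Area = ½ab·sin(C)  →  sin(C) = 2·Area/(ab)
sin(C) = 2·20.2/(10.1·6.7) = 0.597015
C = arcsin(0.597015) = 36.66°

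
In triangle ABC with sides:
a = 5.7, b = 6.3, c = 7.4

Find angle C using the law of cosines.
cos(C) = (a² + b² - c²)/(2ab)
cos(C) = (5.7² + 6.3² - 7.4²)/(2·5.7·6.3) = 17.42/71.82 = 0.242551
C = arccos(0.242551) = 75.96°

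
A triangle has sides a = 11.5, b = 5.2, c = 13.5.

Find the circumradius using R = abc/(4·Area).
s = (a+b+c)/2 = 15.1
Area = √(s(s-a)(s-b)(s-c)) = √(15.1·3.6·9.9·1.6) = 29.3439
R = abc/(4·Area) = (11.5·5.2·13.5)/(4·29.3439) = 807.3/117.3756 = 6.878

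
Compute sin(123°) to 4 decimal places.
sin(123 degrees) = 0.8387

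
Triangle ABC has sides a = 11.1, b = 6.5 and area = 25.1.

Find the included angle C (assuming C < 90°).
Area = ½ab·sin(C)  →  sin(C) = 2·Area/(ab)
sin(C) = 2·25.1/(11.1·6.5) = 0.695773
C = arcsin(0.695773) = 44.09°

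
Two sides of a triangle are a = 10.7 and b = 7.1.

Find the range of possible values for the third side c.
By the triangle inequality: |a - b| < c < a + b
|10.7 - 7.1| < c < 10.7 + 7.1
3.6 < c < 17.8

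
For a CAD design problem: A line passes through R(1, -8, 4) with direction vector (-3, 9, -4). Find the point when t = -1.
P(-1) = (1 + (-3)(-1), -8 + 9(-1), 4 + (-4)(-1)) = (4, -17, 8)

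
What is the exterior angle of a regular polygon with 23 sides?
Exterior angle of a regular n-gon = 360/n
Exterior angle = 360/23
Exterior angle = 15.65 degrees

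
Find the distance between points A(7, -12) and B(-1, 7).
Using the distance formula: d = sqrt((x₂-x₁)² + (y₂-y₁)²)
dx = (-1) - 7 = -8
dy = 7 - (-12) = 19
d = sqrt((-8)² + 19²) = sqrt(64 + 361) = sqrt(425) = 20.62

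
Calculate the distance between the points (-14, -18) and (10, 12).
Using the distance formula: d = sqrt((x₂-x₁)² + (y₂-y₁)²)
dx = 10 - (-14) = 24
dy = 12 - (-18) = 30
d = sqrt(24² + 30²) = sqrt(576 + 900) = sqrt(1476) = 38.42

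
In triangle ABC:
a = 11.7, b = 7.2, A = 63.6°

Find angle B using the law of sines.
sin(B)/b = sin(A)/a
sin(B) = b·sin(A)/a = 7.2·sin(63.6°)/11.7 = 0.551207
B = arcsin(0.551207) = 33.45°  (b ≤ a, so B ≤ A and the acute solution is unique)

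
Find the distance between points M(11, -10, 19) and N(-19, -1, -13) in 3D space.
d = √[(-30)² + (9)² + (-32)²] = √2005 = 44.78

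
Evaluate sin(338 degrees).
sin(338 degrees) = -0.3746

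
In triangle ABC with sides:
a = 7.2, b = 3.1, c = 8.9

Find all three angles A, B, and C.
By the law of cosines:
cos(A) = (b² + c² - a²)/(2bc) = 0.670170  →  A = 47.92°
cos(B) = (a² + c² - b²)/(2ac) = 0.947566  →  B = 18.64°
cos(C) = (a² + b² - c²)/(2ab) = -0.397849  →  C = 113.4°
Check: A + B + C = 180.0° ✓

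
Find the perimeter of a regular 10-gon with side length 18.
Perimeter = number of sides * side length
Perimeter = 10 * 18
Perimeter = 180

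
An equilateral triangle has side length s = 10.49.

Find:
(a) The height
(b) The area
(a) Height h = s·√3/2 = 10.49·√3/2 = 9.085
(b) Area = (√3/4)·s² = (√3/4)·10.49² = (√3/4)·110.04 = 47.65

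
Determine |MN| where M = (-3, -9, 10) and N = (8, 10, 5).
d = √[(11)² + (19)² + (-5)²] = √507 = 22.52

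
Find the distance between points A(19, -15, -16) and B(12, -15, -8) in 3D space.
d = √[(-7)² + (0)² + (8)²] = √113 = 10.63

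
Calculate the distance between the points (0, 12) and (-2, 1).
Using the distance formula: d = sqrt((x₂-x₁)² + (y₂-y₁)²)
dx = (-2) - 0 = -2
dy = 1 - 12 = -11
d = sqrt((-2)² + (-11)²) = sqrt(4 + 121) = sqrt(125) = 11.18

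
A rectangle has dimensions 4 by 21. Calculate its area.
Area = length * width
Area = 4 * 21
Area = 84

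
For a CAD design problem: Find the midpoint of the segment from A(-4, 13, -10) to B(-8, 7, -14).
Midpoint = ((-4-8)/2, (13+7)/2, (-10-14)/2) = (-6, 10, -12)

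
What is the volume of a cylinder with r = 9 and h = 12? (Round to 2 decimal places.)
Volume = pi * r² * h
Volume = pi * 9² * 12
Volume = pi * 81 * 12
Volume = pi * 972
Volume = 3053.63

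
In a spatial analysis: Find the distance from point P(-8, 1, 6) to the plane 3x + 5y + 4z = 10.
d = |3(-8) + 5(1) + 4(6) - (10)| / √(3² + 5² + 4²) = 5/√50 = 0.7071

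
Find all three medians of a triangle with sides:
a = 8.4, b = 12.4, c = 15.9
Using m_x = ½√(2y² + 2z² - x²):
m_a = ½√(2·12.4² + 2·15.9² - 8.4²) = ½√742.58 = 13.63
m_b = ½√(2·8.4² + 2·15.9² - 12.4²) = ½√492.98 = 11.1
m_c = ½√(2·8.4² + 2·12.4² - 15.9²) = ½√195.83 = 6.997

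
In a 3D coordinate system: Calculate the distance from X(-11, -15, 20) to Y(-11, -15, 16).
d = √[(0)² + (0)² + (-4)²] = √16 = 4.0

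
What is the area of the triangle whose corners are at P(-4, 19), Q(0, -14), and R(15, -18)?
Using the coordinate formula: Area = (1/2)|x₁(y₂-y₃) + x₂(y₃-y₁) + x₃(y₁-y₂)|
Area = (1/2)|(-4)((-14)-(-18)) + 0((-18)-19) + 15(19-(-14))|
Area = (1/2)|(-4)*4 + 0*(-37) + 15*33|
Area = (1/2)|(-16) + 0 + 495|
Area = (1/2)*479 = 239.50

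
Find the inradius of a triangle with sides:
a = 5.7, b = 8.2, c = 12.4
s = (a+b+c)/2 = (5.7+8.2+12.4)/2 = 13.15
Area = √(s(s-a)(s-b)(s-c)) = √(13.15·7.45·4.95·0.75) = 19.071
r = Area/s = 19.071/13.15 = 1.45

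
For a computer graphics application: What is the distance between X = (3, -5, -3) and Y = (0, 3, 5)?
d = √[(-3)² + (8)² + (8)²] = √137 = 11.7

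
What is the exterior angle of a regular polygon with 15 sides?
Exterior angle of a regular n-gon = 360/n
Exterior angle = 360/15
Exterior angle = 24 degrees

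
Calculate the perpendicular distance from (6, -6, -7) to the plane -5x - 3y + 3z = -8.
d = |(-5)(6) + (-3)(-6) + 3(-7) - (-8)| / √((-5)² + (-3)² + 3²) = 25/√43 = 3.812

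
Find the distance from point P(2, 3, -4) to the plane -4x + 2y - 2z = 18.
d = |(-4)(2) + 2(3) + (-2)(-4) - (18)| / √((-4)² + 2² + (-2)²) = 12/√24 = 2.449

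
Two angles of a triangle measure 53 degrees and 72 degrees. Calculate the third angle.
Sum of angles in a triangle = 180 degrees
Third angle = 180 - 53 - 72
Third angle = 55 degrees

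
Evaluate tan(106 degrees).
tan(106 degrees) = -3.4874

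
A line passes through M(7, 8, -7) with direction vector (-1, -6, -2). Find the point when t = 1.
P(1) = (7 + (-1)(1), 8 + (-6)(1), -7 + (-2)(1)) = (6, 2, -9)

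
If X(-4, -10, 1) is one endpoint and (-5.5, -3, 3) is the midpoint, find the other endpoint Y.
Y = (2×(-5.5) - (-4), 2×(-3) - (-10), 2×3 - 1) = (-7, 4, 5)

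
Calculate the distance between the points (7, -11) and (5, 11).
Using the distance formula: d = sqrt((x₂-x₁)² + (y₂-y₁)²)
dx = 5 - 7 = -2
dy = 11 - (-11) = 22
d = sqrt((-2)² + 22²) = sqrt(4 + 484) = sqrt(488) = 22.09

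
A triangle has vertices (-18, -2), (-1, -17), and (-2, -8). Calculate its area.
Using the coordinate formula: Area = (1/2)|x₁(y₂-y₃) + x₂(y₃-y₁) + x₃(y₁-y₂)|
Area = (1/2)|(-18)((-17)-(-8)) + (-1)((-8)-(-2)) + (-2)((-2)-(-17))|
Area = (1/2)|(-18)*(-9) + (-1)*(-6) + (-2)*15|
Area = (1/2)|162 + 6 + (-30)|
Area = (1/2)*138 = 69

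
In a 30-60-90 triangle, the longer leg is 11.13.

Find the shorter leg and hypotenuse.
In a 30-60-90 triangle, sides are in ratio 1 : √3 : 2.
Long leg = short leg·√3  →  short leg = 11.13/√3 = 6.426
Hypotenuse = 2·(short leg) = 2·11.13/√3 = 12.85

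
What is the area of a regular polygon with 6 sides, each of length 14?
For a regular 6-gon with side length s = 14:
Apothem a = s / (2*tan(pi/6)) = 14 / (2*tan(pi/6)) ≈ 12.1244
Perimeter P = 6 * 14 = 84
Area = (1/2) * P * a = (1/2) * 84 * 12.1244 = 509.22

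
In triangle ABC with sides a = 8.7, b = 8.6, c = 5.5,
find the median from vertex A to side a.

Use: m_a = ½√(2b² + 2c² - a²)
m_a = ½√(2·8.6² + 2·5.5² - 8.7²)
m_a = ½√(147.92 + 60.5 - 75.69) = ½√132.73 = 5.76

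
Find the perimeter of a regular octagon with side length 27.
Perimeter = number of sides * side length
Perimeter = 8 * 27
Perimeter = 216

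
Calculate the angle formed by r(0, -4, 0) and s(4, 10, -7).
r·s = -40, |r|² = 16, |s|² = 165
cos θ = -40/√2640 ≈ -0.7785
θ ≈ 141.1°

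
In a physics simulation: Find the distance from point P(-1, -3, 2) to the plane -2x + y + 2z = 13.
d = |(-2)(-1) + 1(-3) + 2(2) - (13)| / √((-2)² + 1² + 2²) = 10/√9 = 3.333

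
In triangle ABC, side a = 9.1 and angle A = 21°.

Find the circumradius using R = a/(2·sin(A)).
R = a/(2·sin(A)) = 9.1/(2·sin(21°))
R = 9.1/(2·0.358368) = 9.1/0.716736 = 12.7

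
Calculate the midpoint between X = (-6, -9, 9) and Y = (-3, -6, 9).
Midpoint = ((-6-3)/2, (-9-6)/2, (9+9)/2) = (-4.5, -7.5, 9)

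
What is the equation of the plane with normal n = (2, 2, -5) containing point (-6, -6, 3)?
d = n·P = (2)(-6) + (2)(-6) + (-5)(3) = -39
Plane: 2x + 2y - 5z = -39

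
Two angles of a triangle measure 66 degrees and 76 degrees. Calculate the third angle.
Sum of angles in a triangle = 180 degrees
Third angle = 180 - 66 - 76
Third angle = 38 degrees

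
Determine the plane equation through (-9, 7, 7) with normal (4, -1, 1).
d = n·P = (4)(-9) + (-1)(7) + (1)(7) = -36
Plane: 4x - y + z = -36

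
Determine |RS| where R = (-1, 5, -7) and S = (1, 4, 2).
d = √[(2)² + (-1)² + (9)²] = √86 = 9.274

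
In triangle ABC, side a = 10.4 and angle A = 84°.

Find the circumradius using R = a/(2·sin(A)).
R = a/(2·sin(A)) = 10.4/(2·sin(84°))
R = 10.4/(2·0.994522) = 10.4/1.989044 = 5.229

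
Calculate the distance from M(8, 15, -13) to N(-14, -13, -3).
d = √[(-22)² + (-28)² + (10)²] = √1368 = 36.99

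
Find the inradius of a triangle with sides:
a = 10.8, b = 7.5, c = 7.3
s = (a+b+c)/2 = (10.8+7.5+7.3)/2 = 12.8
Area = √(s(s-a)(s-b)(s-c)) = √(12.8·2·5.3·5.5) = 27.3174
r = Area/s = 27.3174/12.8 = 2.134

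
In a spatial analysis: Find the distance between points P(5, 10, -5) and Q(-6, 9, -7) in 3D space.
d = √[(-11)² + (-1)² + (-2)²] = √126 = 11.22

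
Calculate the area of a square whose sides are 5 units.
Area = s²
Area = 5²
Area = 25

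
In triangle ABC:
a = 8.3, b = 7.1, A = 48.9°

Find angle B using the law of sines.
sin(B)/b = sin(A)/a
sin(B) = b·sin(A)/a = 7.1·sin(48.9°)/8.3 = 0.644614
B = arcsin(0.644614) = 40.14°  (b ≤ a, so B ≤ A and the acute solution is unique)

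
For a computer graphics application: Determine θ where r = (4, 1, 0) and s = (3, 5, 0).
r·s = 17, |r|² = 17, |s|² = 34
cos θ = 17/√578 ≈ 0.7071
θ ≈ 45.0°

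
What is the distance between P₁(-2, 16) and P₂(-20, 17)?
Using the distance formula: d = sqrt((x₂-x₁)² + (y₂-y₁)²)
dx = (-20) - (-2) = -18
dy = 17 - 16 = 1
d = sqrt((-18)² + 1²) = sqrt(324 + 1) = sqrt(325) = 18.03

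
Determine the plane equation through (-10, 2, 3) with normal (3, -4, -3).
d = n·P = (3)(-10) + (-4)(2) + (-3)(3) = -47
Plane: 3x - 4y - 3z = -47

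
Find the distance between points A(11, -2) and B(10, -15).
Using the distance formula: d = sqrt((x₂-x₁)² + (y₂-y₁)²)
dx = 10 - 11 = -1
dy = (-15) - (-2) = -13
d = sqrt((-1)² + (-13)²) = sqrt(1 + 169) = sqrt(170) = 13.04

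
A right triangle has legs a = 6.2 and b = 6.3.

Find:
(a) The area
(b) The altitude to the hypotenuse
(a) Area = ½ab = ½·6.2·6.3 = 19.53
(b) Hypotenuse c = √(6.2² + 6.3²) = √78.13 = 8.83912
    Area = ½·c·h_c  →  h_c = 2·Area/c = 2·19.53/8.83912 = 4.419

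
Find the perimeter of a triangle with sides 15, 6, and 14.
Perimeter = sum of all sides
Perimeter = 15 + 6 + 14
Perimeter = 35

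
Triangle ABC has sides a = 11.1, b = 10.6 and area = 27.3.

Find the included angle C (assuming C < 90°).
Area = ½ab·sin(C)  →  sin(C) = 2·Area/(ab)
sin(C) = 2·27.3/(11.1·10.6) = 0.464049
C = arcsin(0.464049) = 27.65°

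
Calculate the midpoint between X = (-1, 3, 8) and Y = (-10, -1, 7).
Midpoint = ((-1-10)/2, (3-1)/2, (8+7)/2) = (-5.5, 1, 7.5)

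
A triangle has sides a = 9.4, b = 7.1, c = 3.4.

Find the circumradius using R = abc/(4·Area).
s = (a+b+c)/2 = 9.95
Area = √(s(s-a)(s-b)(s-c)) = √(9.95·0.55·2.85·6.55) = 10.1073
R = abc/(4·Area) = (9.4·7.1·3.4)/(4·10.1073) = 226.916/40.4292 = 5.613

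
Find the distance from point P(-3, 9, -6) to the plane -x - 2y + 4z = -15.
d = |(-1)(-3) + (-2)(9) + 4(-6) - (-15)| / √((-1)² + (-2)² + 4²) = 24/√21 = 5.237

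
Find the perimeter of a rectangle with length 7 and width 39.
Perimeter = 2 * (length + width)
Perimeter = 2 * (7 + 39)
Perimeter = 2 * 46
Perimeter = 92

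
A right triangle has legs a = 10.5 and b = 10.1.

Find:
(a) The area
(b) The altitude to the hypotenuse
(a) Area = ½ab = ½·10.5·10.1 = 53.025
(b) Hypotenuse c = √(10.5² + 10.1²) = √212.26 = 14.5691
    Area = ½·c·h_c  →  h_c = 2·Area/c = 2·53.025/14.5691 = 7.279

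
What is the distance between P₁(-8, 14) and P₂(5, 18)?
Using the distance formula: d = sqrt((x₂-x₁)² + (y₂-y₁)²)
dx = 5 - (-8) = 13
dy = 18 - 14 = 4
d = sqrt(13² + 4²) = sqrt(169 + 16) = sqrt(185) = 13.60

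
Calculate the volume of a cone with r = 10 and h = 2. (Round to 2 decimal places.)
Volume = (1/3) * pi * r² * h
Volume = (1/3) * pi * 10² * 2
Volume = (1/3) * pi * 100 * 2
Volume = (1/3) * pi * 200
Volume = 209.44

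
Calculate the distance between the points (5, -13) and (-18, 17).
Using the distance formula: d = sqrt((x₂-x₁)² + (y₂-y₁)²)
dx = (-18) - 5 = -23
dy = 17 - (-13) = 30
d = sqrt((-23)² + 30²) = sqrt(529 + 900) = sqrt(1429) = 37.80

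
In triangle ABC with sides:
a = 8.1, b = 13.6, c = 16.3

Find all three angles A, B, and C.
By the law of cosines:
cos(A) = (b² + c² - a²)/(2bc) = 0.868459  →  A = 29.72°
cos(B) = (a² + c² - b²)/(2ac) = 0.554192  →  B = 56.34°
cos(C) = (a² + b² - c²)/(2ab) = -0.068627  →  C = 93.94°
Check: A + B + C = 180.0° ✓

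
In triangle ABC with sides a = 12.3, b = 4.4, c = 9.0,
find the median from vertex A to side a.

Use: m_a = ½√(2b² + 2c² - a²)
m_a = ½√(2·4.4² + 2·9.0² - 12.3²)
m_a = ½√(38.72 + 162 - 151.29) = ½√49.43 = 3.515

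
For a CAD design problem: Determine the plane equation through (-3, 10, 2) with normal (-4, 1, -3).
d = n·P = (-4)(-3) + (1)(10) + (-3)(2) = 16
Plane: -4x + y - 3z = 16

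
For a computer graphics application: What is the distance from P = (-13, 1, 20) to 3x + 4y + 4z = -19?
d = |3(-13) + 4(1) + 4(20) - (-19)| / √(3² + 4² + 4²) = 64/√41 = 9.995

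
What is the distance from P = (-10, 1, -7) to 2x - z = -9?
d = |2(-10) + 0(1) + (-1)(-7) - (-9)| / √(2² + 0² + (-1)²) = 4/√5 = 1.789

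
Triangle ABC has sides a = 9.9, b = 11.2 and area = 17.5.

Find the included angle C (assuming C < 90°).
Area = ½ab·sin(C)  →  sin(C) = 2·Area/(ab)
sin(C) = 2·17.5/(9.9·11.2) = 0.315657
C = arcsin(0.315657) = 18.4°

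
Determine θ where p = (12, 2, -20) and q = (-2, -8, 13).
p·q = -300, |p|² = 548, |q|² = 237
cos θ = -300/√129876 ≈ -0.8324
θ ≈ 146.4°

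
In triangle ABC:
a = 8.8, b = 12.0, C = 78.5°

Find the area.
Using A = ½ab·sin(C):
A = ½·8.8·12.0·sin(78.5°) = ½·105.6·0.979925 = 51.74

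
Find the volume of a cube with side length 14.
Volume = s³
Volume = 14³
Volume = 2744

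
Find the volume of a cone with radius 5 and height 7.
Volume = (1/3) * pi * r² * h
Volume = (1/3) * pi * 5² * 7
Volume = (1/3) * pi * 25 * 7
Volume = (1/3) * pi * 175
Volume = 183.26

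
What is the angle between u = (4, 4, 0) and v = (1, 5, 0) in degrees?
u·v = 24, |u|² = 32, |v|² = 26
cos θ = 24/√832 ≈ 0.8321
θ ≈ 33.69°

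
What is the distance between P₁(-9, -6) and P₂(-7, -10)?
Using the distance formula: d = sqrt((x₂-x₁)² + (y₂-y₁)²)
dx = (-7) - (-9) = 2
dy = (-10) - (-6) = -4
d = sqrt(2² + (-4)²) = sqrt(4 + 16) = sqrt(20) = 4.47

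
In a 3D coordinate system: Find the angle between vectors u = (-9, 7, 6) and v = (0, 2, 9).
u·v = 68, |u|² = 166, |v|² = 85
cos θ = 68/√14110 ≈ 0.5725
θ ≈ 55.08°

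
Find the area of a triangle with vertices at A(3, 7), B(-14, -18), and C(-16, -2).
Using the coordinate formula: Area = (1/2)|x₁(y₂-y₃) + x₂(y₃-y₁) + x₃(y₁-y₂)|
Area = (1/2)|3((-18)-(-2)) + (-14)((-2)-7) + (-16)(7-(-18))|
Area = (1/2)|3*(-16) + (-14)*(-9) + (-16)*25|
Area = (1/2)|(-48) + 126 + (-400)|
Area = (1/2)*322 = 161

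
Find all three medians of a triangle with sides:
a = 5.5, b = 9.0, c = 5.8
Using m_x = ½√(2y² + 2z² - x²):
m_a = ½√(2·9.0² + 2·5.8² - 5.5²) = ½√199.03 = 7.054
m_b = ½√(2·5.5² + 2·5.8² - 9.0²) = ½√46.78 = 3.42
m_c = ½√(2·5.5² + 2·9.0² - 5.8²) = ½√188.86 = 6.871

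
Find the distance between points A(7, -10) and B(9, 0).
Using the distance formula: d = sqrt((x₂-x₁)² + (y₂-y₁)²)
dx = 9 - 7 = 2
dy = 0 - (-10) = 10
d = sqrt(2² + 10²) = sqrt(4 + 100) = sqrt(104) = 10.20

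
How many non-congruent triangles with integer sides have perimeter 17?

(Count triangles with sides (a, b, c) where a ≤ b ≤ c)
With a ≤ b ≤ c and a + b + c = 17, the triangle inequality a + b > c gives c < 17/2, so c ≤ 8.
Iterate a from 1 to ⌊p/3⌋ = 5; for each a, b ranges from a to ⌊(p−a)/2⌋ with c = p − a − b, keeping only c ≥ b.
Triples: (1, 8, 8), (2, 7, 8), (3, 6, 8), …
Count = 8 triangles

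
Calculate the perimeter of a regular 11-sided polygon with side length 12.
Perimeter = number of sides * side length
Perimeter = 11 * 12
Perimeter = 132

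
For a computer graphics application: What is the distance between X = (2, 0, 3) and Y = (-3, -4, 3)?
d = √[(-5)² + (-4)² + (0)²] = √41 = 6.403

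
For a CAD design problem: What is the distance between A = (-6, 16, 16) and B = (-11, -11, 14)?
d = √[(-5)² + (-27)² + (-2)²] = √758 = 27.53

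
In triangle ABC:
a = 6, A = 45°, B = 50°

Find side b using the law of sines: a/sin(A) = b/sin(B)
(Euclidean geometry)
b = a·sin(B)/sin(A) = 6·sin(50°)/sin(45°)
b = 6·0.766044/0.707107 = 6.5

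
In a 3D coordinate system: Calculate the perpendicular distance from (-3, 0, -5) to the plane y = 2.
d = |0(-3) + 1(0) + 0(-5) - (2)| / √(0² + 1² + 0²) = 2/√1 = 2.0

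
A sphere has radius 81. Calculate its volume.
Volume = (4/3) * pi * r³
Volume = (4/3) * pi * 81³
Volume = (4/3) * pi * 531441
Volume = 2226094.86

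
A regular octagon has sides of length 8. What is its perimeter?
Perimeter = number of sides * side length
Perimeter = 8 * 8
Perimeter = 64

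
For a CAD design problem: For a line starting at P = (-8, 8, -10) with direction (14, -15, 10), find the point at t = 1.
P(1) = (-8 + 14(1), 8 + (-15)(1), -10 + 10(1)) = (6, -7, 0)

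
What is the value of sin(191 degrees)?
sin(191 degrees) = -0.1908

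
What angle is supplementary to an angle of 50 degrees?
Supplementary angles sum to 180 degrees.
Other angle = 180 - 50
Other angle = 130 degrees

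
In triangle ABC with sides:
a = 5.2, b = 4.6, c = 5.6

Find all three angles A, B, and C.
By the law of cosines:
cos(A) = (b² + c² - a²)/(2bc) = 0.494565  →  A = 60.36°
cos(B) = (a² + c² - b²)/(2ac) = 0.639423  →  B = 50.25°
cos(C) = (a² + b² - c²)/(2ab) = 0.352007  →  C = 69.39°
Check: A + B + C = 180.0° ✓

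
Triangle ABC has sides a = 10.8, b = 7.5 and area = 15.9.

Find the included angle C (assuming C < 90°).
Area = ½ab·sin(C)  →  sin(C) = 2·Area/(ab)
sin(C) = 2·15.9/(10.8·7.5) = 0.392593
C = arcsin(0.392593) = 23.12°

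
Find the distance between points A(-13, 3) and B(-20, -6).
Using the distance formula: d = sqrt((x₂-x₁)² + (y₂-y₁)²)
dx = (-20) - (-13) = -7
dy = (-6) - 3 = -9
d = sqrt((-7)² + (-9)²) = sqrt(49 + 81) = sqrt(130) = 11.40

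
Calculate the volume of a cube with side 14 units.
Volume = s³
Volume = 14³
Volume = 2744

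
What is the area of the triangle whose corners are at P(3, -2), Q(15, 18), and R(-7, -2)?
Using the coordinate formula: Area = (1/2)|x₁(y₂-y₃) + x₂(y₃-y₁) + x₃(y₁-y₂)|
Area = (1/2)|3(18-(-2)) + 15((-2)-(-2)) + (-7)((-2)-18)|
Area = (1/2)|3*20 + 15*0 + (-7)*(-20)|
Area = (1/2)|60 + 0 + 140|
Area = (1/2)*200 = 100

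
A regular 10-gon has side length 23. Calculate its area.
For a regular 10-gon with side length s = 23:
Apothem a = s / (2*tan(pi/10)) = 23 / (2*tan(pi/10)) ≈ 35.3934
Perimeter P = 10 * 23 = 230
Area = (1/2) * P * a = (1/2) * 230 * 35.3934 = 4070.24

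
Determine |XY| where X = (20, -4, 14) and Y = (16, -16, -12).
d = √[(-4)² + (-12)² + (-26)²] = √836 = 28.91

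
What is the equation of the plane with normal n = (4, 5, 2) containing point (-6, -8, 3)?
d = n·P = (4)(-6) + (5)(-8) + (2)(3) = -58
Plane: 4x + 5y + 2z = -58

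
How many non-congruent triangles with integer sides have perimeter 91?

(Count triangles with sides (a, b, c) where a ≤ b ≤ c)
With a ≤ b ≤ c and a + b + c = 91, the triangle inequality a + b > c gives c < 91/2, so c ≤ 45.
Iterate a from 1 to ⌊p/3⌋ = 30; for each a, b ranges from a to ⌊(p−a)/2⌋ with c = p − a − b, keeping only c ≥ b.
Triples: (1, 45, 45), (2, 44, 45), (3, 43, 45), …
Count = 184 triangles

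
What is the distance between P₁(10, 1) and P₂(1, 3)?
Using the distance formula: d = sqrt((x₂-x₁)² + (y₂-y₁)²)
dx = 1 - 10 = -9
dy = 3 - 1 = 2
d = sqrt((-9)² + 2²) = sqrt(81 + 4) = sqrt(85) = 9.22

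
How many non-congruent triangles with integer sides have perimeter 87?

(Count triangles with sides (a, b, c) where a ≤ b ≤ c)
With a ≤ b ≤ c and a + b + c = 87, the triangle inequality a + b > c gives c < 87/2, so c ≤ 43.
Iterate a from 1 to ⌊p/3⌋ = 29; for each a, b ranges from a to ⌊(p−a)/2⌋ with c = p − a − b, keeping only c ≥ b.
Triples: (1, 43, 43), (2, 42, 43), (3, 41, 43), …
Count = 169 triangles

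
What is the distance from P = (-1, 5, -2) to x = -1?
d = |1(-1) + 0(5) + 0(-2) - (-1)| / √(1² + 0² + 0²) = 0/√1 = 0.0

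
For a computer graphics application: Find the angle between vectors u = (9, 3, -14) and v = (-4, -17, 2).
u·v = -115, |u|² = 286, |v|² = 309
cos θ = -115/√88374 ≈ -0.3868
θ ≈ 112.8°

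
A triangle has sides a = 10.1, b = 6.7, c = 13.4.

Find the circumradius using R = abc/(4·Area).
s = (a+b+c)/2 = 15.1
Area = √(s(s-a)(s-b)(s-c)) = √(15.1·5·8.4·1.7) = 32.835
R = abc/(4·Area) = (10.1·6.7·13.4)/(4·32.835) = 906.778/131.34 = 6.904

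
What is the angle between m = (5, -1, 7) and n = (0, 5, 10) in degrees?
m·n = 65, |m|² = 75, |n|² = 125
cos θ = 65/√9375 ≈ 0.6713
θ ≈ 47.83°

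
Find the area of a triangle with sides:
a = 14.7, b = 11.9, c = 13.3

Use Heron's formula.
s = (a+b+c)/2 = (14.7+11.9+13.3)/2 = 19.95
A = √(s(s-a)(s-b)(s-c)) = √(19.95·5.25·8.05·6.65)
A = √5606.86 = 74.88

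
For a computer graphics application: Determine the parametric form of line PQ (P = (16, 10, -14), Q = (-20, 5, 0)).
Direction vector d = Q - P = (-36, -5, 14)
x = 16 - 36t, y = 10 - 5t, z = -14 + 14t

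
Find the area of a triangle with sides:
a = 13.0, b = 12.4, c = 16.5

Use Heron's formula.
s = (a+b+c)/2 = (13.0+12.4+16.5)/2 = 20.95
A = √(s(s-a)(s-b)(s-c)) = √(20.95·7.95·8.55·4.45)
A = √6336.91 = 79.6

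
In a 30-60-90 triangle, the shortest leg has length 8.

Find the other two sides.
Long leg = 8√3 = 13.86, Hypotenuse = 16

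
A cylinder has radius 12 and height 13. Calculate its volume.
Volume = pi * r² * h
Volume = pi * 12² * 13
Volume = pi * 144 * 13
Volume = pi * 1872
Volume = 5881.06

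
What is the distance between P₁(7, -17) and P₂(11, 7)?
Using the distance formula: d = sqrt((x₂-x₁)² + (y₂-y₁)²)
dx = 11 - 7 = 4
dy = 7 - (-17) = 24
d = sqrt(4² + 24²) = sqrt(16 + 576) = sqrt(592) = 24.33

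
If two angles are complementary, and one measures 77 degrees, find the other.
Complementary angles sum to 90 degrees.
Other angle = 90 - 77
Other angle = 13 degrees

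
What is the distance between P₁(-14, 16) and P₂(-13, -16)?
Using the distance formula: d = sqrt((x₂-x₁)² + (y₂-y₁)²)
dx = (-13) - (-14) = 1
dy = (-16) - 16 = -32
d = sqrt(1² + (-32)²) = sqrt(1 + 1024) = sqrt(1025) = 32.02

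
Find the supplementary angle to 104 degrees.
Supplementary angles sum to 180 degrees.
Other angle = 180 - 104
Other angle = 76 degrees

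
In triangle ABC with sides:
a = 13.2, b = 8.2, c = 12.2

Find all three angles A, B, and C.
By the law of cosines:
cos(A) = (b² + c² - a²)/(2bc) = 0.209116  →  A = 77.93°
cos(B) = (a² + c² - b²)/(2ac) = 0.794337  →  B = 37.41°
cos(C) = (a² + b² - c²)/(2ab) = 0.427938  →  C = 64.66°
Check: A + B + C = 180.0° ✓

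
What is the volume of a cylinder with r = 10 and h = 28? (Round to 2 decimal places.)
Volume = pi * r² * h
Volume = pi * 10² * 28
Volume = pi * 100 * 28
Volume = pi * 2800
Volume = 8796.46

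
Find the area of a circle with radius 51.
Area = pi * r²
Area = pi * 51²
Area = pi * 2601
Area = 8171.28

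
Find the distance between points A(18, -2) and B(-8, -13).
Using the distance formula: d = sqrt((x₂-x₁)² + (y₂-y₁)²)
dx = (-8) - 18 = -26
dy = (-13) - (-2) = -11
d = sqrt((-26)² + (-11)²) = sqrt(676 + 121) = sqrt(797) = 28.23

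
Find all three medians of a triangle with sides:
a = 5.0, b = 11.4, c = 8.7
Using m_x = ½√(2y² + 2z² - x²):
m_a = ½√(2·11.4² + 2·8.7² - 5.0²) = ½√386.3 = 9.827
m_b = ½√(2·5.0² + 2·8.7² - 11.4²) = ½√71.42 = 4.226
m_c = ½√(2·5.0² + 2·11.4² - 8.7²) = ½√234.23 = 7.652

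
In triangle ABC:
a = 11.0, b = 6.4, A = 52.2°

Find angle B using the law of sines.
sin(B)/b = sin(A)/a
sin(B) = b·sin(A)/a = 6.4·sin(52.2°)/11.0 = 0.459727
B = arcsin(0.459727) = 27.37°  (b ≤ a, so B ≤ A and the acute solution is unique)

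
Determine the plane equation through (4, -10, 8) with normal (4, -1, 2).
d = n·P = (4)(4) + (-1)(-10) + (2)(8) = 42
Plane: 4x - y + 2z = 42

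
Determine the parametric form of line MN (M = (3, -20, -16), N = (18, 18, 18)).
Direction vector d = N - M = (15, 38, 34)
x = 3 + 15t, y = -20 + 38t, z = -16 + 34t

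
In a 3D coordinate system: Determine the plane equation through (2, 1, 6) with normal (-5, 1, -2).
d = n·P = (-5)(2) + (1)(1) + (-2)(6) = -21
Plane: -5x + y - 2z = -21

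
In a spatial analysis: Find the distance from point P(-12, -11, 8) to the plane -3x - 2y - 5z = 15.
d = |(-3)(-12) + (-2)(-11) + (-5)(8) - (15)| / √((-3)² + (-2)² + (-5)²) = 3/√38 = 0.4867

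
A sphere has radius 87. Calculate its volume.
Volume = (4/3) * pi * r³
Volume = (4/3) * pi * 87³
Volume = (4/3) * pi * 658503
Volume = 2758330.92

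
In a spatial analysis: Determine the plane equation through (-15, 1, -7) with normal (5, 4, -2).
d = n·P = (5)(-15) + (4)(1) + (-2)(-7) = -57
Plane: 5x + 4y - 2z = -57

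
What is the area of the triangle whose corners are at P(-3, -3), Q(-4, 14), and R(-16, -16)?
Using the coordinate formula: Area = (1/2)|x₁(y₂-y₃) + x₂(y₃-y₁) + x₃(y₁-y₂)|
Area = (1/2)|(-3)(14-(-16)) + (-4)((-16)-(-3)) + (-16)((-3)-14)|
Area = (1/2)|(-3)*30 + (-4)*(-13) + (-16)*(-17)|
Area = (1/2)|(-90) + 52 + 272|
Area = (1/2)*234 = 117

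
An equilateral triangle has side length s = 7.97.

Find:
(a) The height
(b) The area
(a) Height h = s·√3/2 = 7.97·√3/2 = 6.902
(b) Area = (√3/4)·s² = (√3/4)·7.97² = (√3/4)·63.5209 = 27.51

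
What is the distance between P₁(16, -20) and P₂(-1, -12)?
Using the distance formula: d = sqrt((x₂-x₁)² + (y₂-y₁)²)
dx = (-1) - 16 = -17
dy = (-12) - (-20) = 8
d = sqrt((-17)² + 8²) = sqrt(289 + 64) = sqrt(353) = 18.79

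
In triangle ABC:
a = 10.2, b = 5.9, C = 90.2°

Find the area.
Using A = ½ab·sin(C):
A = ½·10.2·5.9·sin(90.2°) = ½·60.18·0.999994 = 30.09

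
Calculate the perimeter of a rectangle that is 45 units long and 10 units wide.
Perimeter = 2 * (length + width)
Perimeter = 2 * (45 + 10)
Perimeter = 2 * 55
Perimeter = 110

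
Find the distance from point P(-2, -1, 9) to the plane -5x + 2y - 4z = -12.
d = |(-5)(-2) + 2(-1) + (-4)(9) - (-12)| / √((-5)² + 2² + (-4)²) = 16/√45 = 2.385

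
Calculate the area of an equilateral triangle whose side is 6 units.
Area = (sqrt(3)/4) * s²
Area = (sqrt(3)/4) * 6²
Area = (sqrt(3)/4) * 36
Area = 15.59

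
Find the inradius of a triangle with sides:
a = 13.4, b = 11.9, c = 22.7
s = (a+b+c)/2 = (13.4+11.9+22.7)/2 = 24
Area = √(s(s-a)(s-b)(s-c)) = √(24·10.6·12.1·1.3) = 63.2591
r = Area/s = 63.2591/24 = 2.636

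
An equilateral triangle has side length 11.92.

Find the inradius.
For an equilateral triangle, r = s/(2√3) where s is the side.
r = 11.92/(2√3) = 11.92/3.464102 = 3.441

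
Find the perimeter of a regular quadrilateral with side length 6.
Perimeter = number of sides * side length
Perimeter = 4 * 6
Perimeter = 24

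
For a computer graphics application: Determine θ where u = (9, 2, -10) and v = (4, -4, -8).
u·v = 108, |u|² = 185, |v|² = 96
cos θ = 108/√17760 ≈ 0.8104
θ ≈ 35.86°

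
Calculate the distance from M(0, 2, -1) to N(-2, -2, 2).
d = √[(-2)² + (-4)² + (3)²] = √29 = 5.385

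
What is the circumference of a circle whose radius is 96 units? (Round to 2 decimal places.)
Circumference = 2 * pi * r
Circumference = 2 * pi * 96
Circumference = 603.19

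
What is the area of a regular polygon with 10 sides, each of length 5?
For a regular 10-gon with side length s = 5:
Apothem a = s / (2*tan(pi/10)) = 5 / (2*tan(pi/10)) ≈ 7.6942
Perimeter P = 10 * 5 = 50
Area = (1/2) * P * a = (1/2) * 50 * 7.6942 = 192.36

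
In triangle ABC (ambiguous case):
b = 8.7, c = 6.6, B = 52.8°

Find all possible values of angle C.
sin(C)/c = sin(B)/b  →  sin(C) = c·sin(B)/b = 6.6·sin(52.8°)/8.7 = 0.604264
C₁ = arcsin(0.604264) = 37.18°,  C₂ = 180° - C₁ = 142.82°
Check C₂: A = 180° - 52.8° - 142.82° = -15.62° ≤ 0, rejected
C = 37.18° (one solution)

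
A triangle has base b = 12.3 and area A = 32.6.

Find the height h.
A = ½bh  →  h = 2A/b
h = 2·32.6/12.3 = 5.301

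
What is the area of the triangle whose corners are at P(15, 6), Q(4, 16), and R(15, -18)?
Using the coordinate formula: Area = (1/2)|x₁(y₂-y₃) + x₂(y₃-y₁) + x₃(y₁-y₂)|
Area = (1/2)|15(16-(-18)) + 4((-18)-6) + 15(6-16)|
Area = (1/2)|15*34 + 4*(-24) + 15*(-10)|
Area = (1/2)|510 + (-96) + (-150)|
Area = (1/2)*264 = 132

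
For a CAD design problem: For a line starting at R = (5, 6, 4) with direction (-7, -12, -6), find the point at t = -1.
P(-1) = (5 + (-7)(-1), 6 + (-12)(-1), 4 + (-6)(-1)) = (12, 18, 10)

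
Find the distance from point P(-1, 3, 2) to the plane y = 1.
d = |0(-1) + 1(3) + 0(2) - (1)| / √(0² + 1² + 0²) = 2/√1 = 2.0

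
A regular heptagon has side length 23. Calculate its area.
For a regular 7-gon with side length s = 23:
Apothem a = s / (2*tan(pi/7)) = 23 / (2*tan(pi/7)) ≈ 23.88
Perimeter P = 7 * 23 = 161
Area = (1/2) * P * a = (1/2) * 161 * 23.88 = 1922.34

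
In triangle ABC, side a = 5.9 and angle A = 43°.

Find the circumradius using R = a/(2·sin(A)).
R = a/(2·sin(A)) = 5.9/(2·sin(43°))
R = 5.9/(2·0.681998) = 5.9/1.363997 = 4.326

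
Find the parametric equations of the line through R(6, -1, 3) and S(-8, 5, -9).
Direction vector d = S - R = (-14, 6, -12)
x = 6 - 14t, y = -1 + 6t, z = 3 - 12t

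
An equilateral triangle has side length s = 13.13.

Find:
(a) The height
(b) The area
(a) Height h = s·√3/2 = 13.13·√3/2 = 11.37
(b) Area = (√3/4)·s² = (√3/4)·13.13² = (√3/4)·172.397 = 74.65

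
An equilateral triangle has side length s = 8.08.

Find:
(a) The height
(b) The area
(a) Height h = s·√3/2 = 8.08·√3/2 = 6.997
(b) Area = (√3/4)·s² = (√3/4)·8.08² = (√3/4)·65.2864 = 28.27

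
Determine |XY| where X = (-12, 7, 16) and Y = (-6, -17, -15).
d = √[(6)² + (-24)² + (-31)²] = √1573 = 39.66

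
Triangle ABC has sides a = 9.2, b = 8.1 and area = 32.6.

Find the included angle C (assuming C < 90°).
Area = ½ab·sin(C)  →  sin(C) = 2·Area/(ab)
sin(C) = 2·32.6/(9.2·8.1) = 0.874933
C = arcsin(0.874933) = 61.04°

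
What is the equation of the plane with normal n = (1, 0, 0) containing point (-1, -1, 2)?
d = n·P = (1)(-1) + (0)(-1) + (0)(2) = -1
Plane: x = -1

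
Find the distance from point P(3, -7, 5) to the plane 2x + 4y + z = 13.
d = |2(3) + 4(-7) + 1(5) - (13)| / √(2² + 4² + 1²) = 30/√21 = 6.547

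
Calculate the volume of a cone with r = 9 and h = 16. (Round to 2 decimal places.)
Volume = (1/3) * pi * r² * h
Volume = (1/3) * pi * 9² * 16
Volume = (1/3) * pi * 81 * 16
Volume = (1/3) * pi * 1296
Volume = 1357.17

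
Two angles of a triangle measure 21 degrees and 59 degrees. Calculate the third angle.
Sum of angles in a triangle = 180 degrees
Third angle = 180 - 21 - 59
Third angle = 100 degrees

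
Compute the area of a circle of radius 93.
Area = pi * r²
Area = pi * 93²
Area = pi * 8649
Area = 27171.63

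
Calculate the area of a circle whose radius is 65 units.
Area = pi * r²
Area = pi * 65²
Area = pi * 4225
Area = 13273.23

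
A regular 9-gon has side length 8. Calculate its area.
For a regular 9-gon with side length s = 8:
Apothem a = s / (2*tan(pi/9)) = 8 / (2*tan(pi/9)) ≈ 10.9899
Perimeter P = 9 * 8 = 72
Area = (1/2) * P * a = (1/2) * 72 * 10.9899 = 395.64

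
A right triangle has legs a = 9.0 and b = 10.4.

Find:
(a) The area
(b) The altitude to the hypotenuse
(a) Area = ½ab = ½·9.0·10.4 = 46.8
(b) Hypotenuse c = √(9.0² + 10.4²) = √189.16 = 13.7535
    Area = ½·c·h_c  →  h_c = 2·Area/c = 2·46.8/13.7535 = 6.806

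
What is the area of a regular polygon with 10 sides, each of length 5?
For a regular 10-gon with side length s = 5:
Apothem a = s / (2*tan(pi/10)) = 5 / (2*tan(pi/10)) ≈ 7.6942
Perimeter P = 10 * 5 = 50
Area = (1/2) * P * a = (1/2) * 50 * 7.6942 = 192.36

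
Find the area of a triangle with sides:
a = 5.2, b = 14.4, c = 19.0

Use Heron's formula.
s = (a+b+c)/2 = (5.2+14.4+19.0)/2 = 19.3
A = √(s(s-a)(s-b)(s-c)) = √(19.3·14.1·4.9·0.3)
A = √400.031 = 20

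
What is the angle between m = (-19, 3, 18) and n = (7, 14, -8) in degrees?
m·n = -235, |m|² = 694, |n|² = 309
cos θ = -235/√214446 ≈ -0.5075
θ ≈ 120.5°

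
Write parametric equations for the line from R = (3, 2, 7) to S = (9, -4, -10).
Direction vector d = S - R = (6, -6, -17)
x = 3 + 6t, y = 2 - 6t, z = 7 - 17t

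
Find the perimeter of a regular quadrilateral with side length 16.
Perimeter = number of sides * side length
Perimeter = 4 * 16
Perimeter = 64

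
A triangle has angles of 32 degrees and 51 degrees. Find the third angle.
Sum of angles in a triangle = 180 degrees
Third angle = 180 - 32 - 51
Third angle = 97 degrees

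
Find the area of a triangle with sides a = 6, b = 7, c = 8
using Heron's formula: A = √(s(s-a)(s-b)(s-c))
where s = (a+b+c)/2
s = (6+7+8)/2 = 10.5
A = √(10.5·4.5·3.5·2.5) = √413.4375 = 20.33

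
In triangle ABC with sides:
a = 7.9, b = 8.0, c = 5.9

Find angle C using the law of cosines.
cos(C) = (a² + b² - c²)/(2ab)
cos(C) = (7.9² + 8.0² - 5.9²)/(2·7.9·8.0) = 91.6/126.4 = 0.724684
C = arccos(0.724684) = 43.56°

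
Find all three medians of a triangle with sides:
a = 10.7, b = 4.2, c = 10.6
Using m_x = ½√(2y² + 2z² - x²):
m_a = ½√(2·4.2² + 2·10.6² - 10.7²) = ½√145.51 = 6.031
m_b = ½√(2·10.7² + 2·10.6² - 4.2²) = ½√436.06 = 10.44
m_c = ½√(2·10.7² + 2·4.2² - 10.6²) = ½√151.9 = 6.162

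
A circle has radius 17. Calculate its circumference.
Circumference = 2 * pi * r
Circumference = 2 * pi * 17
Circumference = 106.81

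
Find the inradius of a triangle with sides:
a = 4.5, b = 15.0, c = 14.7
s = (a+b+c)/2 = (4.5+15.0+14.7)/2 = 17.1
Area = √(s(s-a)(s-b)(s-c)) = √(17.1·12.6·2.1·2.4) = 32.9533
r = Area/s = 32.9533/17.1 = 1.927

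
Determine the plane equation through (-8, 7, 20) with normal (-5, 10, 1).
d = n·P = (-5)(-8) + (10)(7) + (1)(20) = 130
Plane: -5x + 10y + z = 130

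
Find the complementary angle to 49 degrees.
Complementary angles sum to 90 degrees.
Other angle = 90 - 49
Other angle = 41 degrees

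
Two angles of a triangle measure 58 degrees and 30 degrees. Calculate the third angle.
Sum of angles in a triangle = 180 degrees
Third angle = 180 - 58 - 30
Third angle = 92 degrees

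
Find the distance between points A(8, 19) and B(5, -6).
Using the distance formula: d = sqrt((x₂-x₁)² + (y₂-y₁)²)
dx = 5 - 8 = -3
dy = (-6) - 19 = -25
d = sqrt((-3)² + (-25)²) = sqrt(9 + 625) = sqrt(634) = 25.18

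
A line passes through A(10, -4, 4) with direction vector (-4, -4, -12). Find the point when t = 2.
P(2) = (10 + (-4)(2), -4 + (-4)(2), 4 + (-12)(2)) = (2, -12, -20)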